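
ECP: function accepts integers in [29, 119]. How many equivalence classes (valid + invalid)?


Valid range: [29, 119]
Class 1: x < 29 — invalid
Class 2: 29 ≤ x ≤ 119 — valid
Class 3: x > 119 — invalid
Total equivalence classes: 3

3 equivalence classes


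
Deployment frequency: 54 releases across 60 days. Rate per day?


Formula: deployments per day = releases / days
= 54 / 60
= 0.9 deploys/day
(equivalently, 6.3 deploys/week)

0.9 deploys/day


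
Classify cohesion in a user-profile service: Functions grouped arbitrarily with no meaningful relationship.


Reasoning: Worst: random grouping
Type: Coincidental cohesion

Coincidental cohesion


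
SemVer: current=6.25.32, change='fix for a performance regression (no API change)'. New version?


Current: 6.25.32
Change category: 'fix for a performance regression (no API change)' → patch bump
SemVer rule: patch bump → increment PATCH (MAJOR and MINOR unchanged)
New: 6.25.33

6.25.33


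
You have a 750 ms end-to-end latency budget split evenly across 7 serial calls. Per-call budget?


Formula: per_stage = total_budget / stages
per_stage = 750 / 7
per_stage = 107.14 ms

107.14 ms


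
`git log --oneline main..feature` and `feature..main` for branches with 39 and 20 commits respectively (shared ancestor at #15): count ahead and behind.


Common ancestor: commit #15
feature commits after divergence: 39 - 15 = 24
main commits after divergence: 20 - 15 = 5
feature is 24 commits ahead of main
main is 5 commits ahead of feature

feature ahead: 24, main ahead: 5


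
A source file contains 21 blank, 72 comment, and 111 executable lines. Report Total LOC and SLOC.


Total LOC = blank + comment + code
Total LOC = 21 + 72 + 111 = 204
SLOC (source only) = code = 111

Total LOC: 204, SLOC: 111


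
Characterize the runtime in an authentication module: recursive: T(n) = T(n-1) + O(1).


Reasoning: linear recursion with constant work per frame
Complexity: O(n)

O(n)


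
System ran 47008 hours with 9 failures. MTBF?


Formula: MTBF = Total operating time / Number of failures
MTBF = 47008 / 9
MTBF = 5223.11 hours

5223.11 hours


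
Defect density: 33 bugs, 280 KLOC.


Defect density = defects / KLOC
Defect density = 33 / 280
Defect density = 0.118 defects/KLOC

0.118 defects/KLOC


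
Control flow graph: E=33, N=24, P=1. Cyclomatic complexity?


Formula: V(G) = E - N + 2P
V(G) = 33 - 24 + 2*1
V(G) = 9 + 2
V(G) = 11

11


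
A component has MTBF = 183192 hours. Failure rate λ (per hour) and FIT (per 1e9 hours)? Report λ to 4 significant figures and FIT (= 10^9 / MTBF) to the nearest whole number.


Formula: λ = 1 / MTBF; FIT = λ × 1e9 = 1e9 / MTBF
λ = 1 / 183192 ≈ 5.459e-06 failures/hour
FIT = 1e9 / 183192 ≈ 5459 failures per 1e9 hours (nearest whole number)

λ = 5.459e-06 /h, FIT = 5459


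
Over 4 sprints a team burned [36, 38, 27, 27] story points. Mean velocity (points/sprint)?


Formula: Avg velocity = Total points / Number of sprints
Points: [36, 38, 27, 27]
Sum = 36 + 38 + 27 + 27 = 128
Avg velocity = 128 / 4 = 32.0 points/sprint

32.0 points/sprint


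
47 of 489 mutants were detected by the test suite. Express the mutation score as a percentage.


Mutation score = killed / total * 100
Mutation score = 47 / 489 * 100
Mutation score = 9.61%

9.61%


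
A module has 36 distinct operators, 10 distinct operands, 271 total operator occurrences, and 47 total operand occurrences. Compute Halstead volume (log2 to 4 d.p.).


Formula: V = N * log2(η), where N = N1 + N2 and η = η1 + η2
η = 36 + 10 = 46
N = 271 + 47 = 318
log2(46) ≈ 5.5236
V = 318 * 5.5236 = 1756.50

1756.50


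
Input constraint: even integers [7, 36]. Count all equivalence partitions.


Constraint: even integers in [7, 36]
Class 1: x < 7 — out-of-range invalid
Class 2: x in [7,36] but odd — wrong type invalid
Class 3: x in [7,36] and even — valid
Class 4: x > 36 — out-of-range invalid
Total equivalence classes: 4

4 equivalence classes


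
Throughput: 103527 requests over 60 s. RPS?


Formula: throughput = requests / seconds
throughput = 103527 / 60
throughput = 1725.45 requests/second

1725.45 requests/second


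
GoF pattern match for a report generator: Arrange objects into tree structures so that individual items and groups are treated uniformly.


This matches the Composite pattern

Composite


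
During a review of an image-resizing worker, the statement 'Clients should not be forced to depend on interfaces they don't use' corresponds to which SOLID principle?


This describes the Interface Segregation Principle (ISP)

Interface Segregation Principle (ISP)


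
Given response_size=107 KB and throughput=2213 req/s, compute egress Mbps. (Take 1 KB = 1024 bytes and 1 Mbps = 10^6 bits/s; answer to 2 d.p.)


Formula: Mbps = payload_bytes * RPS * 8 / 1e6
Payload per request = 107 KB = 107 * 1024 = 109568 bytes
Total bytes/sec = 109568 * 2213 = 242473984
Total bits/sec = 242473984 * 8 = 1939791872
Mbps = 1939791872 / 1e6 = 1939.79

1939.79 Mbps


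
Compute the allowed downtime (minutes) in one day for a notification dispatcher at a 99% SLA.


Formula: allowed downtime = period * (100 - SLA) / 100
Period (day) = 1440 minutes
Unavailability fraction = (100 - 99.0) / 100
Allowed downtime = 1440 * (100 - 99.0) / 100
Allowed downtime = 14.4 minutes

14.4 minutes


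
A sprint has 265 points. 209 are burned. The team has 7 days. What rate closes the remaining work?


Formula: Required rate = Remaining points / Days left
Remaining = 265 - 209 = 56 points
Required rate = 56 / 7 = 8.0 points/day

8.0 points/day


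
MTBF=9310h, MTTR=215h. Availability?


Availability = MTBF / (MTBF + MTTR)
Availability = 9310 / (9310 + 215)
Availability = 9310 / 9525
Availability = 97.7428%

97.7428%


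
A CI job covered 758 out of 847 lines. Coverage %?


Coverage = covered / total * 100
Coverage = 758 / 847 * 100
Coverage = 89.49%

89.49%


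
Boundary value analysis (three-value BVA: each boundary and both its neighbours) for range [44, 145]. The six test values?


Range: [44, 145]
Boundaries: just below min, min, min+1, max-1, max, just above max
Values: [43, 44, 45, 144, 145, 146]

[43, 44, 45, 144, 145, 146]


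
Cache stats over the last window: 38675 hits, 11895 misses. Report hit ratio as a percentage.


Formula: hit rate = hits / (hits + misses) * 100
hit rate = 38675 / (38675 + 11895) * 100
hit rate = 38675 / 50570 * 100
hit rate = 76.48%

76.48%


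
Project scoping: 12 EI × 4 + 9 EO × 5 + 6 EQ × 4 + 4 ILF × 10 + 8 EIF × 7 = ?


UFP = EI*4 + EO*5 + EQ*4 + ILF*10 + EIF*7
UFP = 12*4 + 9*5 + 6*4 + 4*10 + 8*7
UFP = 48 + 45 + 24 + 40 + 56
UFP = 213

213


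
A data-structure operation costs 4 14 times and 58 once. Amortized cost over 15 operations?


Formula: Amortized cost = Total cost / Operations
Total cost = (14 * 4) + (1 * 58)
Total cost = 56 + 58 = 114
Amortized = 114 / 15 = 7.6

7.6


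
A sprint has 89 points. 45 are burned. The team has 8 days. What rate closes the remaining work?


Formula: Required rate = Remaining points / Days left
Remaining = 89 - 45 = 44 points
Required rate = 44 / 8 = 5.5 points/day

5.5 points/day


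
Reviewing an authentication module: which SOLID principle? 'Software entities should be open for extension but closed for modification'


This describes the Open/Closed Principle (OCP)

Open/Closed Principle (OCP)


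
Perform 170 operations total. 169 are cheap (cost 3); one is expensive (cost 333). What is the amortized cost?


Formula: Amortized cost = Total cost / Operations
Total cost = (169 * 3) + (1 * 333)
Total cost = 507 + 333 = 840
Amortized = 840 / 170 = 4.9412

4.9412


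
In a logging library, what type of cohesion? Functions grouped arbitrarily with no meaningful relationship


Reasoning: Worst: random grouping
Type: Coincidental cohesion

Coincidental cohesion


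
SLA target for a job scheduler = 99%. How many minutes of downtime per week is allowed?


Formula: allowed downtime = period * (100 - SLA) / 100
Period (week) = 10080 minutes
Unavailability fraction = (100 - 99.0) / 100
Allowed downtime = 10080 * (100 - 99.0) / 100
Allowed downtime = 100.8 minutes

100.8 minutes


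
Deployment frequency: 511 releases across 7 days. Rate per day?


Formula: deployments per day = releases / days
= 511 / 7
= 73.0 deploys/day
(equivalently, 511.0 deploys/week)

73.0 deploys/day


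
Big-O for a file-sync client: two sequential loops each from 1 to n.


Reasoning: sequential dominates: O(n) + O(n) = O(n)
Complexity: O(n)

O(n)


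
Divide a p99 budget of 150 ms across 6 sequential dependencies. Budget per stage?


Formula: per_stage = total_budget / stages
per_stage = 150 / 6
per_stage = 25.0 ms

25.0 ms


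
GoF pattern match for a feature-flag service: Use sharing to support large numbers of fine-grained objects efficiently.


This matches the Flyweight pattern

Flyweight


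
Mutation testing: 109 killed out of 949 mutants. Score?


Mutation score = killed / total * 100
Mutation score = 109 / 949 * 100
Mutation score = 11.49%

11.49%


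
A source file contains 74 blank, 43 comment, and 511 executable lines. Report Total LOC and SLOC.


Total LOC = blank + comment + code
Total LOC = 74 + 43 + 511 = 628
SLOC (source only) = code = 511

Total LOC: 628, SLOC: 511


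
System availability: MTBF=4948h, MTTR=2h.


Availability = MTBF / (MTBF + MTTR)
Availability = 4948 / (4948 + 2)
Availability = 4948 / 4950
Availability = 99.9596%

99.9596%


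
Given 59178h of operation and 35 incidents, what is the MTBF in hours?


Formula: MTBF = Total operating time / Number of failures
MTBF = 59178 / 35
MTBF = 1690.8 hours

1690.8 hours


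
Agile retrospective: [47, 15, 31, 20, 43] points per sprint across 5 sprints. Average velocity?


Formula: Avg velocity = Total points / Number of sprints
Points: [47, 15, 31, 20, 43]
Sum = 47 + 15 + 31 + 20 + 43 = 156
Avg velocity = 156 / 5 = 31.2 points/sprint

31.2 points/sprint


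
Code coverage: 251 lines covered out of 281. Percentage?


Coverage = covered / total * 100
Coverage = 251 / 281 * 100
Coverage = 89.32%

89.32%


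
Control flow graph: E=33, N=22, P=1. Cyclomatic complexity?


Formula: V(G) = E - N + 2P
V(G) = 33 - 22 + 2*1
V(G) = 11 + 2
V(G) = 13

13


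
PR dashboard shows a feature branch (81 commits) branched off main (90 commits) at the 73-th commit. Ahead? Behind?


Common ancestor: commit #73
feature commits after divergence: 81 - 73 = 8
main commits after divergence: 90 - 73 = 17
feature is 8 commits ahead of main
main is 17 commits ahead of feature

feature ahead: 8, main ahead: 17


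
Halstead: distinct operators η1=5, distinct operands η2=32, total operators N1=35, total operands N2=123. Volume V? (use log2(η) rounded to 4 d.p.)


Formula: V = N * log2(η), where N = N1 + N2 and η = η1 + η2
η = 5 + 32 = 37
N = 35 + 123 = 158
log2(37) ≈ 5.2095
V = 158 * 5.2095 = 823.10

823.10


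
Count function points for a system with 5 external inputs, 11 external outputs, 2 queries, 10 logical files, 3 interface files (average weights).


UFP = EI*4 + EO*5 + EQ*4 + ILF*10 + EIF*7
UFP = 5*4 + 11*5 + 2*4 + 10*10 + 3*7
UFP = 20 + 55 + 8 + 100 + 21
UFP = 204

204


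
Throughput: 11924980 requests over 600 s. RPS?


Formula: throughput = requests / seconds
throughput = 11924980 / 600
throughput = 19874.97 requests/second

19874.97 requests/second


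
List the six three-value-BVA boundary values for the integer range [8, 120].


Range: [8, 120]
Boundaries: just below min, min, min+1, max-1, max, just above max
Values: [7, 8, 9, 119, 120, 121]

[7, 8, 9, 119, 120, 121]


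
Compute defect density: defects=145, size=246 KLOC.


Defect density = defects / KLOC
Defect density = 145 / 246
Defect density = 0.589 defects/KLOC

0.589 defects/KLOC


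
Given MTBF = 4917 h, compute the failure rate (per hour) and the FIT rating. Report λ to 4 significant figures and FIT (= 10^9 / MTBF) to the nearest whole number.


Formula: λ = 1 / MTBF; FIT = λ × 1e9 = 1e9 / MTBF
λ = 1 / 4917 ≈ 2.034e-04 failures/hour
FIT = 1e9 / 4917 ≈ 203376 failures per 1e9 hours (nearest whole number)

λ = 2.034e-04 /h, FIT = 203376


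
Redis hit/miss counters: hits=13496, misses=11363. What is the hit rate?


Formula: hit rate = hits / (hits + misses) * 100
hit rate = 13496 / (13496 + 11363) * 100
hit rate = 13496 / 24859 * 100
hit rate = 54.29%

54.29%


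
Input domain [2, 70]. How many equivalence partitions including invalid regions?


Valid range: [2, 70]
Class 1: x < 2 — invalid
Class 2: 2 ≤ x ≤ 70 — valid
Class 3: x > 70 — invalid
Total equivalence classes: 3

3 equivalence classes


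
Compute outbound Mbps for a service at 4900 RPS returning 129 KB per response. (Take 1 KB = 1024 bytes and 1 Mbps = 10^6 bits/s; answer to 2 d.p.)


Formula: Mbps = payload_bytes * RPS * 8 / 1e6
Payload per request = 129 KB = 129 * 1024 = 132096 bytes
Total bytes/sec = 132096 * 4900 = 647270400
Total bits/sec = 647270400 * 8 = 5178163200
Mbps = 5178163200 / 1e6 = 5178.16

5178.16 Mbps


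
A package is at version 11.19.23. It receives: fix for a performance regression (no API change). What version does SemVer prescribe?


Current: 11.19.23
Change category: 'fix for a performance regression (no API change)' → patch bump
SemVer rule: patch bump → increment PATCH (MAJOR and MINOR unchanged)
New: 11.19.24

11.19.24


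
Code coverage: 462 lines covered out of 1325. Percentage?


Coverage = covered / total * 100
Coverage = 462 / 1325 * 100
Coverage = 34.87%

34.87%


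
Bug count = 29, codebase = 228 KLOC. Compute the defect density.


Defect density = defects / KLOC
Defect density = 29 / 228
Defect density = 0.127 defects/KLOC

0.127 defects/KLOC


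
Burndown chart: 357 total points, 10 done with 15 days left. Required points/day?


Formula: Required rate = Remaining points / Days left
Remaining = 357 - 10 = 347 points
Required rate = 347 / 15 = 23.13 points/day

23.13 points/day


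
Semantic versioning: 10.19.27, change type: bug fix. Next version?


Current: 10.19.27
Change category: 'bug fix' → patch bump
SemVer rule: patch bump → increment PATCH (MAJOR and MINOR unchanged)
New: 10.19.28

10.19.28


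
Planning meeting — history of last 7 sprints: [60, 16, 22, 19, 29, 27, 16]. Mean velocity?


Formula: Avg velocity = Total points / Number of sprints
Points: [60, 16, 22, 19, 29, 27, 16]
Sum = 60 + 16 + 22 + 19 + 29 + 27 + 16 = 189
Avg velocity = 189 / 7 = 27.0 points/sprint

27.0 points/sprint


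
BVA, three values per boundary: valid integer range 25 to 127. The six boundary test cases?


Range: [25, 127]
Boundaries: just below min, min, min+1, max-1, max, just above max
Values: [24, 25, 26, 126, 127, 128]

[24, 25, 26, 126, 127, 128]


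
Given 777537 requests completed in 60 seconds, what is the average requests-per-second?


Formula: throughput = requests / seconds
throughput = 777537 / 60
throughput = 12958.95 requests/second

12958.95 requests/second


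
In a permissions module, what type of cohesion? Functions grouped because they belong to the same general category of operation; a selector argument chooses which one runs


Reasoning: Grouped by category of activity, not by data or sequence
Type: Logical cohesion

Logical cohesion


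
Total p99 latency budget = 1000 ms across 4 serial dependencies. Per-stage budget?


Formula: per_stage = total_budget / stages
per_stage = 1000 / 4
per_stage = 250.0 ms

250.0 ms


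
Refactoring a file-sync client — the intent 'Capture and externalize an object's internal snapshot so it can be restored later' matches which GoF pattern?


This matches the Memento pattern

Memento


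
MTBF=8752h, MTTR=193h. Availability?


Availability = MTBF / (MTBF + MTTR)
Availability = 8752 / (8752 + 193)
Availability = 8752 / 8945
Availability = 97.8424%

97.8424%


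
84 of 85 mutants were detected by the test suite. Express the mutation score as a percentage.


Mutation score = killed / total * 100
Mutation score = 84 / 85 * 100
Mutation score = 98.82%

98.82%


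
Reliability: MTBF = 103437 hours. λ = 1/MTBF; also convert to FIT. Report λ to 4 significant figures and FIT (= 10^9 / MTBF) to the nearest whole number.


Formula: λ = 1 / MTBF; FIT = λ × 1e9 = 1e9 / MTBF
λ = 1 / 103437 ≈ 9.668e-06 failures/hour
FIT = 1e9 / 103437 ≈ 9668 failures per 1e9 hours (nearest whole number)

λ = 9.668e-06 /h, FIT = 9668


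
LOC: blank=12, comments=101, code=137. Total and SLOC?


Total LOC = blank + comment + code
Total LOC = 12 + 101 + 137 = 250
SLOC (source only) = code = 137

Total LOC: 250, SLOC: 137


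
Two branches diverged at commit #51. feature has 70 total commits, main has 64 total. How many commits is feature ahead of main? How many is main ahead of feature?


Common ancestor: commit #51
feature commits after divergence: 70 - 51 = 19
main commits after divergence: 64 - 51 = 13
feature is 19 commits ahead of main
main is 13 commits ahead of feature

feature ahead: 19, main ahead: 13


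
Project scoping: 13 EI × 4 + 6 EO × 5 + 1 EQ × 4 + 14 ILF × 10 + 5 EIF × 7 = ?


UFP = EI*4 + EO*5 + EQ*4 + ILF*10 + EIF*7
UFP = 13*4 + 6*5 + 1*4 + 14*10 + 5*7
UFP = 52 + 30 + 4 + 140 + 35
UFP = 261

261


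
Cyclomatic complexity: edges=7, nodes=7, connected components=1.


Formula: V(G) = E - N + 2P
V(G) = 7 - 7 + 2*1
V(G) = 0 + 2
V(G) = 2

2


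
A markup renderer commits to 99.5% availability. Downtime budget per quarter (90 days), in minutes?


Formula: allowed downtime = period * (100 - SLA) / 100
Period (quarter (90 days)) = 129600 minutes
Unavailability fraction = (100 - 99.5) / 100
Allowed downtime = 129600 * (100 - 99.5) / 100
Allowed downtime = 648.0 minutes

648.0 minutes


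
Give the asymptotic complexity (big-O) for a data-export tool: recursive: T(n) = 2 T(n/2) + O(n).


Reasoning: master theorem case 2 (merge-sort recurrence)
Complexity: O(n log n)

O(n log n)


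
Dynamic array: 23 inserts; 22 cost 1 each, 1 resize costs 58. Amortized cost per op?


Formula: Amortized cost = Total cost / Operations
Total cost = (22 * 1) + (1 * 58)
Total cost = 22 + 58 = 80
Amortized = 80 / 23 = 3.4783

3.4783


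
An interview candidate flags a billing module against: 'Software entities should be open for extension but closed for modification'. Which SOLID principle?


This describes the Open/Closed Principle (OCP)

Open/Closed Principle (OCP)


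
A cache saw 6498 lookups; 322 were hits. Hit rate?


Formula: hit rate = hits / (hits + misses) * 100
hit rate = 322 / (322 + 6176) * 100
hit rate = 322 / 6498 * 100
hit rate = 4.96%

4.96%


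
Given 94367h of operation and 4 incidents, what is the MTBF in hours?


Formula: MTBF = Total operating time / Number of failures
MTBF = 94367 / 4
MTBF = 23591.75 hours

23591.75 hours


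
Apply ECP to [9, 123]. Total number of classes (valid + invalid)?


Valid range: [9, 123]
Class 1: x < 9 — invalid
Class 2: 9 ≤ x ≤ 123 — valid
Class 3: x > 123 — invalid
Total equivalence classes: 3

3 equivalence classes


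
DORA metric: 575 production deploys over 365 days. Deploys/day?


Formula: deployments per day = releases / days
= 575 / 365
= 1.575 deploys/day
(equivalently, 11.03 deploys/week)

1.575 deploys/day


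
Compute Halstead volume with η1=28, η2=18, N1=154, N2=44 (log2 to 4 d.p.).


Formula: V = N * log2(η), where N = N1 + N2 and η = η1 + η2
η = 28 + 18 = 46
N = 154 + 44 = 198
log2(46) ≈ 5.5236
V = 198 * 5.5236 = 1093.67

1093.67


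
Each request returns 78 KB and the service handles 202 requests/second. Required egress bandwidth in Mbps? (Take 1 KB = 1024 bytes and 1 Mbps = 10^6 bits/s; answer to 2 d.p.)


Formula: Mbps = payload_bytes * RPS * 8 / 1e6
Payload per request = 78 KB = 78 * 1024 = 79872 bytes
Total bytes/sec = 79872 * 202 = 16134144
Total bits/sec = 16134144 * 8 = 129073152
Mbps = 129073152 / 1e6 = 129.07

129.07 Mbps


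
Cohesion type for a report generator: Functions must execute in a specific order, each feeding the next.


Reasoning: Output of one is input to next
Type: Sequential cohesion

Sequential cohesion


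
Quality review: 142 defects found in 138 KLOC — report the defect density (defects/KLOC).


Defect density = defects / KLOC
Defect density = 142 / 138
Defect density = 1.029 defects/KLOC

1.029 defects/KLOC


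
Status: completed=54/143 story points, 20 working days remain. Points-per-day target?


Formula: Required rate = Remaining points / Days left
Remaining = 143 - 54 = 89 points
Required rate = 89 / 20 = 4.45 points/day

4.45 points/day


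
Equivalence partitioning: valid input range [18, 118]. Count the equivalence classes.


Valid range: [18, 118]
Class 1: x < 18 — invalid
Class 2: 18 ≤ x ≤ 118 — valid
Class 3: x > 118 — invalid
Total equivalence classes: 3

3 equivalence classes


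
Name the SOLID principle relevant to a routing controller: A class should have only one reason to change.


This describes the Single Responsibility Principle (SRP)

Single Responsibility Principle (SRP)


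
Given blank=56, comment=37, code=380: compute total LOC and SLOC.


Total LOC = blank + comment + code
Total LOC = 56 + 37 + 380 = 473
SLOC (source only) = code = 380

Total LOC: 473, SLOC: 380


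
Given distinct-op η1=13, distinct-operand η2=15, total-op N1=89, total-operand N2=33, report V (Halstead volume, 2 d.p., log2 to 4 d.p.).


Formula: V = N * log2(η), where N = N1 + N2 and η = η1 + η2
η = 13 + 15 = 28
N = 89 + 33 = 122
log2(28) ≈ 4.8074
V = 122 * 4.8074 = 586.50

586.50


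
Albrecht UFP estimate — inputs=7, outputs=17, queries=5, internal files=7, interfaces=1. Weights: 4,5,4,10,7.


UFP = EI*4 + EO*5 + EQ*4 + ILF*10 + EIF*7
UFP = 7*4 + 17*5 + 5*4 + 7*10 + 1*7
UFP = 28 + 85 + 20 + 70 + 7
UFP = 210

210


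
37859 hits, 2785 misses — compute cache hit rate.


Formula: hit rate = hits / (hits + misses) * 100
hit rate = 37859 / (37859 + 2785) * 100
hit rate = 37859 / 40644 * 100
hit rate = 93.15%

93.15%


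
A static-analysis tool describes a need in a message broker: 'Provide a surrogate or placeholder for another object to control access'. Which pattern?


This matches the Proxy pattern

Proxy


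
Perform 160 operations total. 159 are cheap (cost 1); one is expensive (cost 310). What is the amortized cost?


Formula: Amortized cost = Total cost / Operations
Total cost = (159 * 1) + (1 * 310)
Total cost = 159 + 310 = 469
Amortized = 469 / 160 = 2.9313

2.9313


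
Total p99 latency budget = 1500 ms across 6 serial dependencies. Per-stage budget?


Formula: per_stage = total_budget / stages
per_stage = 1500 / 6
per_stage = 250.0 ms

250.0 ms


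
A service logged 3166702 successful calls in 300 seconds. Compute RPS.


Formula: throughput = requests / seconds
throughput = 3166702 / 300
throughput = 10555.67 requests/second

10555.67 requests/second


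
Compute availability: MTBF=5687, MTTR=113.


Availability = MTBF / (MTBF + MTTR)
Availability = 5687 / (5687 + 113)
Availability = 5687 / 5800
Availability = 98.0517%

98.0517%


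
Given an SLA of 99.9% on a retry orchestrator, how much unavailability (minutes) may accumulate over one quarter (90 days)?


Formula: allowed downtime = period * (100 - SLA) / 100
Period (quarter (90 days)) = 129600 minutes
Unavailability fraction = (100 - 99.9) / 100
Allowed downtime = 129600 * (100 - 99.9) / 100
Allowed downtime = 129.6 minutes

129.6 minutes


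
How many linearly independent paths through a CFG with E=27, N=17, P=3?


Formula: V(G) = E - N + 2P
V(G) = 27 - 17 + 2*3
V(G) = 10 + 6
V(G) = 16

16


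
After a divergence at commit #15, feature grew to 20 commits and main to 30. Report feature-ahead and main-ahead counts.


Common ancestor: commit #15
feature commits after divergence: 20 - 15 = 5
main commits after divergence: 30 - 15 = 15
feature is 5 commits ahead of main
main is 15 commits ahead of feature

feature ahead: 5, main ahead: 15


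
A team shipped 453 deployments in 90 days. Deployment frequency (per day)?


Formula: deployments per day = releases / days
= 453 / 90
= 5.033 deploys/day
(equivalently, 35.23 deploys/week)

5.033 deploys/day


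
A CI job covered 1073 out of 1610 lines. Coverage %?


Coverage = covered / total * 100
Coverage = 1073 / 1610 * 100
Coverage = 66.65%

66.65%


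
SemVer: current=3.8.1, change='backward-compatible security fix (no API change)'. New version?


Current: 3.8.1
Change category: 'backward-compatible security fix (no API change)' → patch bump
SemVer rule: patch bump → increment PATCH (MAJOR and MINOR unchanged)
New: 3.8.2

3.8.2


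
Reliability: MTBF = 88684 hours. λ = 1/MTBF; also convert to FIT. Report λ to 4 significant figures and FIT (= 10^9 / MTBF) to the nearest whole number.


Formula: λ = 1 / MTBF; FIT = λ × 1e9 = 1e9 / MTBF
λ = 1 / 88684 ≈ 1.128e-05 failures/hour
FIT = 1e9 / 88684 ≈ 11276 failures per 1e9 hours (nearest whole number)

λ = 1.128e-05 /h, FIT = 11276


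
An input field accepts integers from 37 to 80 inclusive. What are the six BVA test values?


Range: [37, 80]
Boundaries: just below min, min, min+1, max-1, max, just above max
Values: [36, 37, 38, 79, 80, 81]

[36, 37, 38, 79, 80, 81]


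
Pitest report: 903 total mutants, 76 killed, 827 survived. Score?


Mutation score = killed / total * 100
Mutation score = 76 / 903 * 100
Mutation score = 8.42%

8.42%


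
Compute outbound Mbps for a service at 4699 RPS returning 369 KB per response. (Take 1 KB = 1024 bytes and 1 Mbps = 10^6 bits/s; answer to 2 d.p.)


Formula: Mbps = payload_bytes * RPS * 8 / 1e6
Payload per request = 369 KB = 369 * 1024 = 377856 bytes
Total bytes/sec = 377856 * 4699 = 1775545344
Total bits/sec = 1775545344 * 8 = 14204362752
Mbps = 14204362752 / 1e6 = 14204.36

14204.36 Mbps


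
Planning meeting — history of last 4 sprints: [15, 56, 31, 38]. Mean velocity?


Formula: Avg velocity = Total points / Number of sprints
Points: [15, 56, 31, 38]
Sum = 15 + 56 + 31 + 38 = 140
Avg velocity = 140 / 4 = 35.0 points/sprint

35.0 points/sprint


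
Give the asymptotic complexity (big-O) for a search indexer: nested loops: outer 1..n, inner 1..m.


Reasoning: product of independent bounds
Complexity: O(n*m)

O(n*m)


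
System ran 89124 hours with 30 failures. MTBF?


Formula: MTBF = Total operating time / Number of failures
MTBF = 89124 / 30
MTBF = 2970.8 hours

2970.8 hours


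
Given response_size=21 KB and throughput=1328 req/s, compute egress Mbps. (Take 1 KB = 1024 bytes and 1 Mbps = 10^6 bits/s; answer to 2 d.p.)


Formula: Mbps = payload_bytes * RPS * 8 / 1e6
Payload per request = 21 KB = 21 * 1024 = 21504 bytes
Total bytes/sec = 21504 * 1328 = 28557312
Total bits/sec = 28557312 * 8 = 228458496
Mbps = 228458496 / 1e6 = 228.46

228.46 Mbps


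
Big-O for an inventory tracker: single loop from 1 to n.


Reasoning: one pass through n items
Complexity: O(n)

O(n)


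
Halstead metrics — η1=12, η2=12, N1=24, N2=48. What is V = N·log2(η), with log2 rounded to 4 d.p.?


Formula: V = N * log2(η), where N = N1 + N2 and η = η1 + η2
η = 12 + 12 = 24
N = 24 + 48 = 72
log2(24) ≈ 4.5850
V = 72 * 4.5850 = 330.12

330.12


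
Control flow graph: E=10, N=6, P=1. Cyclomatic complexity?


Formula: V(G) = E - N + 2P
V(G) = 10 - 6 + 2*1
V(G) = 4 + 2
V(G) = 6

6


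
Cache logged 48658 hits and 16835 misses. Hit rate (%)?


Formula: hit rate = hits / (hits + misses) * 100
hit rate = 48658 / (48658 + 16835) * 100
hit rate = 48658 / 65493 * 100
hit rate = 74.29%

74.29%


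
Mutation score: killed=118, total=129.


Mutation score = killed / total * 100
Mutation score = 118 / 129 * 100
Mutation score = 91.47%

91.47%


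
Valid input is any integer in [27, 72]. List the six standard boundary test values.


Range: [27, 72]
Boundaries: just below min, min, min+1, max-1, max, just above max
Values: [26, 27, 28, 71, 72, 73]

[26, 27, 28, 71, 72, 73]


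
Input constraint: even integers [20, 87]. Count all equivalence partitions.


Constraint: even integers in [20, 87]
Class 1: x < 20 — out-of-range invalid
Class 2: x in [20,87] but odd — wrong type invalid
Class 3: x in [20,87] and even — valid
Class 4: x > 87 — out-of-range invalid
Total equivalence classes: 4

4 equivalence classes


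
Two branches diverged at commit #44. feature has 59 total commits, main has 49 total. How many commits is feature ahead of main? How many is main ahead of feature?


Common ancestor: commit #44
feature commits after divergence: 59 - 44 = 15
main commits after divergence: 49 - 44 = 5
feature is 15 commits ahead of main
main is 5 commits ahead of feature

feature ahead: 15, main ahead: 5


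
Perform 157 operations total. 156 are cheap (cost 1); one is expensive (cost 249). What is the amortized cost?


Formula: Amortized cost = Total cost / Operations
Total cost = (156 * 1) + (1 * 249)
Total cost = 156 + 249 = 405
Amortized = 405 / 157 = 2.5796

2.5796


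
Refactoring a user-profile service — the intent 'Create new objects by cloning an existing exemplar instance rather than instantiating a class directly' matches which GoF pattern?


This matches the Prototype pattern

Prototype


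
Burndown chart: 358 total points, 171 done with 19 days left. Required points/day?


Formula: Required rate = Remaining points / Days left
Remaining = 358 - 171 = 187 points
Required rate = 187 / 19 = 9.84 points/day

9.84 points/day


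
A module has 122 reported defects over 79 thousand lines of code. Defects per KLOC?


Defect density = defects / KLOC
Defect density = 122 / 79
Defect density = 1.544 defects/KLOC

1.544 defects/KLOC


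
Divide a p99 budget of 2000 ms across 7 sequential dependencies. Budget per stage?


Formula: per_stage = total_budget / stages
per_stage = 2000 / 7
per_stage = 285.71 ms

285.71 ms


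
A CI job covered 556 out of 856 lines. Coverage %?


Coverage = covered / total * 100
Coverage = 556 / 856 * 100
Coverage = 64.95%

64.95%


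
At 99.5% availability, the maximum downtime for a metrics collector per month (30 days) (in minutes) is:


Formula: allowed downtime = period * (100 - SLA) / 100
Period (month (30 days)) = 43200 minutes
Unavailability fraction = (100 - 99.5) / 100
Allowed downtime = 43200 * (100 - 99.5) / 100
Allowed downtime = 216.0 minutes

216.0 minutes


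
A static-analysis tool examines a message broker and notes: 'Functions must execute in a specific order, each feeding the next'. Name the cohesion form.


Reasoning: Output of one is input to next
Type: Sequential cohesion

Sequential cohesion


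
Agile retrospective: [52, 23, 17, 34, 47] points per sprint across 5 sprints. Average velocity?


Formula: Avg velocity = Total points / Number of sprints
Points: [52, 23, 17, 34, 47]
Sum = 52 + 23 + 17 + 34 + 47 = 173
Avg velocity = 173 / 5 = 34.6 points/sprint

34.6 points/sprint


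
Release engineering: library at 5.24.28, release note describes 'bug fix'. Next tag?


Current: 5.24.28
Change category: 'bug fix' → patch bump
SemVer rule: patch bump → increment PATCH (MAJOR and MINOR unchanged)
New: 5.24.29

5.24.29


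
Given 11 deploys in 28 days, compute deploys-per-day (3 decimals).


Formula: deployments per day = releases / days
= 11 / 28
= 0.393 deploys/day
(equivalently, 2.75 deploys/week)

0.393 deploys/day


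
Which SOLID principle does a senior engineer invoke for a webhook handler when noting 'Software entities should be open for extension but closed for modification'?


This describes the Open/Closed Principle (OCP)

Open/Closed Principle (OCP)


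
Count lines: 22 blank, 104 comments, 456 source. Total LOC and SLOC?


Total LOC = blank + comment + code
Total LOC = 22 + 104 + 456 = 582
SLOC (source only) = code = 456

Total LOC: 582, SLOC: 456


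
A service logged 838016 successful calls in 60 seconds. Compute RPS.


Formula: throughput = requests / seconds
throughput = 838016 / 60
throughput = 13966.93 requests/second

13966.93 requests/second


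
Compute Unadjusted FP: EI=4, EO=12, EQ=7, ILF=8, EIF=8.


UFP = EI*4 + EO*5 + EQ*4 + ILF*10 + EIF*7
UFP = 4*4 + 12*5 + 7*4 + 8*10 + 8*7
UFP = 16 + 60 + 28 + 80 + 56
UFP = 240

240


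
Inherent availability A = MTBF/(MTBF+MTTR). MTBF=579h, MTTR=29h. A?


Availability = MTBF / (MTBF + MTTR)
Availability = 579 / (579 + 29)
Availability = 579 / 608
Availability = 95.2303%

95.2303%


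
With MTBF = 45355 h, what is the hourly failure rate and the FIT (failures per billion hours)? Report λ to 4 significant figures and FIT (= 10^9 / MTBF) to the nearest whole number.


Formula: λ = 1 / MTBF; FIT = λ × 1e9 = 1e9 / MTBF
λ = 1 / 45355 ≈ 2.205e-05 failures/hour
FIT = 1e9 / 45355 ≈ 22048 failures per 1e9 hours (nearest whole number)

λ = 2.205e-05 /h, FIT = 22048


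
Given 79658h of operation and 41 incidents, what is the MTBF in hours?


Formula: MTBF = Total operating time / Number of failures
MTBF = 79658 / 41
MTBF = 1942.88 hours

1942.88 hours


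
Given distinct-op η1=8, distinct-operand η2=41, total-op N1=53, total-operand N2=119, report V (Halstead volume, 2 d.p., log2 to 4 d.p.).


Formula: V = N * log2(η), where N = N1 + N2 and η = η1 + η2
η = 8 + 41 = 49
N = 53 + 119 = 172
log2(49) ≈ 5.6147
V = 172 * 5.6147 = 965.73

965.73


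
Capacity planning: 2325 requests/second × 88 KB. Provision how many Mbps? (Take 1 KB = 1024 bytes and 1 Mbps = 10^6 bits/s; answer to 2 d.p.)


Formula: Mbps = payload_bytes * RPS * 8 / 1e6
Payload per request = 88 KB = 88 * 1024 = 90112 bytes
Total bytes/sec = 90112 * 2325 = 209510400
Total bits/sec = 209510400 * 8 = 1676083200
Mbps = 1676083200 / 1e6 = 1676.08

1676.08 Mbps


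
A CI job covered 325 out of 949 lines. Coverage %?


Coverage = covered / total * 100
Coverage = 325 / 949 * 100
Coverage = 34.25%

34.25%


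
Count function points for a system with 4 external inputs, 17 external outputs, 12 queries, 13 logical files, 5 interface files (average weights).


UFP = EI*4 + EO*5 + EQ*4 + ILF*10 + EIF*7
UFP = 4*4 + 17*5 + 12*4 + 13*10 + 5*7
UFP = 16 + 85 + 48 + 130 + 35
UFP = 314

314


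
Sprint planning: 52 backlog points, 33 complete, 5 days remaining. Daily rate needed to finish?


Formula: Required rate = Remaining points / Days left
Remaining = 52 - 33 = 19 points
Required rate = 19 / 5 = 3.8 points/day

3.8 points/day


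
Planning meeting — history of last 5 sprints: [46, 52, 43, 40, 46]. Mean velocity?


Formula: Avg velocity = Total points / Number of sprints
Points: [46, 52, 43, 40, 46]
Sum = 46 + 52 + 43 + 40 + 46 = 227
Avg velocity = 227 / 5 = 45.4 points/sprint

45.4 points/sprint


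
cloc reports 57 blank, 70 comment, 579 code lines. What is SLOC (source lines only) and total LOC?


Total LOC = blank + comment + code
Total LOC = 57 + 70 + 579 = 706
SLOC (source only) = code = 579

Total LOC: 706, SLOC: 579


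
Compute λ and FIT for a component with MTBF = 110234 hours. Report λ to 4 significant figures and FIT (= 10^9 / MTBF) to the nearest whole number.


Formula: λ = 1 / MTBF; FIT = λ × 1e9 = 1e9 / MTBF
λ = 1 / 110234 ≈ 9.072e-06 failures/hour
FIT = 1e9 / 110234 ≈ 9072 failures per 1e9 hours (nearest whole number)

λ = 9.072e-06 /h, FIT = 9072


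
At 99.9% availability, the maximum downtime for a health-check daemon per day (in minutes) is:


Formula: allowed downtime = period * (100 - SLA) / 100
Period (day) = 1440 minutes
Unavailability fraction = (100 - 99.9) / 100
Allowed downtime = 1440 * (100 - 99.9) / 100
Allowed downtime = 1.44 minutes

1.44 minutes


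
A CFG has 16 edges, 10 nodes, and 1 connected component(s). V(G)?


Formula: V(G) = E - N + 2P
V(G) = 16 - 10 + 2*1
V(G) = 6 + 2
V(G) = 8

8


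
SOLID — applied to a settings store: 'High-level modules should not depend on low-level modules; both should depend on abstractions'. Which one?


This describes the Dependency Inversion Principle (DIP)

Dependency Inversion Principle (DIP)


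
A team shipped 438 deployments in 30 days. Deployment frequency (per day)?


Formula: deployments per day = releases / days
= 438 / 30
= 14.6 deploys/day
(equivalently, 102.2 deploys/week)

14.6 deploys/day


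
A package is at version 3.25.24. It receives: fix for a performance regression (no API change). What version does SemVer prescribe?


Current: 3.25.24
Change category: 'fix for a performance regression (no API change)' → patch bump
SemVer rule: patch bump → increment PATCH (MAJOR and MINOR unchanged)
New: 3.25.25

3.25.25


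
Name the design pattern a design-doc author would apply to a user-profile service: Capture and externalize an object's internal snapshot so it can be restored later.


This matches the Memento pattern

Memento


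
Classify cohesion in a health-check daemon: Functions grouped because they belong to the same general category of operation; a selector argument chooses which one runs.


Reasoning: Grouped by category of activity, not by data or sequence
Type: Logical cohesion

Logical cohesion


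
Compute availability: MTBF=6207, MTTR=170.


Availability = MTBF / (MTBF + MTTR)
Availability = 6207 / (6207 + 170)
Availability = 6207 / 6377
Availability = 97.3342%

97.3342%


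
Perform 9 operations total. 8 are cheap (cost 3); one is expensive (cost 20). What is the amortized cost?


Formula: Amortized cost = Total cost / Operations
Total cost = (8 * 3) + (1 * 20)
Total cost = 24 + 20 = 44
Amortized = 44 / 9 = 4.8889

4.8889


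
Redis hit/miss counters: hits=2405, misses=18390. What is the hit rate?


Formula: hit rate = hits / (hits + misses) * 100
hit rate = 2405 / (2405 + 18390) * 100
hit rate = 2405 / 20795 * 100
hit rate = 11.57%

11.57%


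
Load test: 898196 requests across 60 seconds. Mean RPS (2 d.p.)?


Formula: throughput = requests / seconds
throughput = 898196 / 60
throughput = 14969.93 requests/second

14969.93 requests/second


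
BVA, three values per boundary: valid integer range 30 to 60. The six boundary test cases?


Range: [30, 60]
Boundaries: just below min, min, min+1, max-1, max, just above max
Values: [29, 30, 31, 59, 60, 61]

[29, 30, 31, 59, 60, 61]


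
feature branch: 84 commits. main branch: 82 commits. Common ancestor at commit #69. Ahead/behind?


Common ancestor: commit #69
feature commits after divergence: 84 - 69 = 15
main commits after divergence: 82 - 69 = 13
feature is 15 commits ahead of main
main is 13 commits ahead of feature

feature ahead: 15, main ahead: 13


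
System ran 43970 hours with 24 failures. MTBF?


Formula: MTBF = Total operating time / Number of failures
MTBF = 43970 / 24
MTBF = 1832.08 hours

1832.08 hours


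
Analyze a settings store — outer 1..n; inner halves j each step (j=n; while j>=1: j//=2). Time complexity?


Reasoning: n times log n
Complexity: O(n log n)

O(n log n)


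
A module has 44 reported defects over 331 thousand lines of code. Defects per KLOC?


Defect density = defects / KLOC
Defect density = 44 / 331
Defect density = 0.133 defects/KLOC

0.133 defects/KLOC


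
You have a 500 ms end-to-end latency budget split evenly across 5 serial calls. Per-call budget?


Formula: per_stage = total_budget / stages
per_stage = 500 / 5
per_stage = 100.0 ms

100.0 ms


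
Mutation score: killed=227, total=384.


Mutation score = killed / total * 100
Mutation score = 227 / 384 * 100
Mutation score = 59.11%

59.11%
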